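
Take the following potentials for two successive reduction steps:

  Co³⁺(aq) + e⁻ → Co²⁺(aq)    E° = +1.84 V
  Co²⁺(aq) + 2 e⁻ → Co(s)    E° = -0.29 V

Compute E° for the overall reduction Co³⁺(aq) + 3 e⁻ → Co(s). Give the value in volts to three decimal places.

+0.420 V

Adding the free-energy changes (−nFE°) of the two steps gives −n₃FE°₃ = −n₁FE°₁ − n₂FE°₂.
E°₃ = (1×+1.84 + 2×-0.29) / 3 = (+1.260) / 3 = +0.420 V.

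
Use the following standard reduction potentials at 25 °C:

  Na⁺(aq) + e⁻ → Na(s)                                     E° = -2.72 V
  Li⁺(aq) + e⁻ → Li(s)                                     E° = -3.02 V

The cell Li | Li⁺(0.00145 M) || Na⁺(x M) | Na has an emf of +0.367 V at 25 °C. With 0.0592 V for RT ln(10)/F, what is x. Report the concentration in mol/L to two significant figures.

0.020 M

Na⁺/Na is the cathode, Li⁺/Li the anode: E°cell = +0.30 V, n = 1.
Overall reaction: Na⁺(aq) + Li(s) → Na(s) + Li⁺(aq); Q = [Li⁺]^1/[Na⁺]^1.
From E = E° − (0.0592/n) log Q: log Q = (E° − E)·n/0.0592 = (+0.30 − (+0.367))·1/0.0592 = -1.1318.
So 1·log[Na⁺] = 1·log(0.00145) − log Q = -2.8386 − (-1.1318) = -1.7068; [Na⁺] = 10^(-1.7068) ≈ 0.020 M.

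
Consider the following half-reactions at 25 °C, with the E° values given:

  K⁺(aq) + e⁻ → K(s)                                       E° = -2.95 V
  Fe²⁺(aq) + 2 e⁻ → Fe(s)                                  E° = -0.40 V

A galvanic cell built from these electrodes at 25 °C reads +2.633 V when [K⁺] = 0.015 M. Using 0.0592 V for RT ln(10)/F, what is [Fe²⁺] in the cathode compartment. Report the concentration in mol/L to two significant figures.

0.14 M

Fe²⁺/Fe is the cathode, K⁺/K the anode: E°cell = +2.55 V, n = 2.
Overall reaction: Fe²⁺(aq) + 2 K(s) → Fe(s) + 2 K⁺(aq); Q = [K⁺]^2/[Fe²⁺]^1.
From E = E° − (0.0592/n) log Q: log Q = (E° − E)·n/0.0592 = (+2.55 − (+2.633))·2/0.0592 = -2.8041.
So 1·log[Fe²⁺] = 2·log(0.015) − log Q = -3.6478 − (-2.8041) = -0.8437; [Fe²⁺] = 10^(-0.8437) ≈ 0.14 M.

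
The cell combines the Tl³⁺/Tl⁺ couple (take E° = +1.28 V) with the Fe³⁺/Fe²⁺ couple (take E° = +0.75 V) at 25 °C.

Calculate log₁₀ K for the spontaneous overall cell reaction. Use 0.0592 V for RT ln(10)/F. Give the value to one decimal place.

17.9

Cathode: Tl³⁺/Tl⁺; anode: Fe³⁺/Fe²⁺. E°cell = +0.53 V, n = 2.
log K = nE°cell / 0.0592 = (2)(+0.53) / 0.0592 = 17.9.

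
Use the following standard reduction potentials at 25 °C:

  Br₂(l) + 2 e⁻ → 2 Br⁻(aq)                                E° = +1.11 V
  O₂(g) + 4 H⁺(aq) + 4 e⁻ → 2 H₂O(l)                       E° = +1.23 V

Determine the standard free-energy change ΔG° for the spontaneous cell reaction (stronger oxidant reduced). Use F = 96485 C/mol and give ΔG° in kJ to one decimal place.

O₂/H₂O (E° = +1.23 V) is the cathode; Br₂/Br⁻ (E° = +1.11 V) is the anode, so E°cell = +0.12 V.
Balancing electrons gives n = 4 (lcm of 4 and 2).
ΔG° = −nFE° = −(4)(96485)(+0.12) = -46,313 J = -46.3 kJ.

-46.3 kJ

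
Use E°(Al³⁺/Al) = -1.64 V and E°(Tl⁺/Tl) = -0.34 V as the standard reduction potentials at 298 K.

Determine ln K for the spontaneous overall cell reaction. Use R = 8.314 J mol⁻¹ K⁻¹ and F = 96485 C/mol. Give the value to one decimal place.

Cathode: Tl⁺/Tl; anode: Al³⁺/Al. E°cell = (-0.34) − (-1.64) = +1.30 V, with n = 3.
ΔG° = −nFE° = −RT ln K, so ln K = nFE°/(RT) = (3)(96485)(+1.30) / ((8.314)(298)) = 151.879.

151.9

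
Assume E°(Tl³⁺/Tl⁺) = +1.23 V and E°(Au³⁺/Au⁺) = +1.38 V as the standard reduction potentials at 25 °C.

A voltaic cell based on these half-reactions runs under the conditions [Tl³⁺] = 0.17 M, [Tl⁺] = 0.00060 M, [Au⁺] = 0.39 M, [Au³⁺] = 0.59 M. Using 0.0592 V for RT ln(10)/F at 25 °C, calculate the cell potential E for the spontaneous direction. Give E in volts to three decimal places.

Au³⁺/Au⁺ is the cathode (higher E°), Tl³⁺/Tl⁺ the anode: E°cell = +1.38 − (+1.23) = +0.15 V, n = 2.
Overall: Au³⁺(aq) + Tl⁺(aq) → Au⁺(aq) + Tl³⁺(aq)
Q = [Au⁺]·[Tl³⁺] / ([Au³⁺]·[Tl⁺]); log Q = 2.273.
E = E° − (0.0592/n) log Q = +0.15 − (0.0592/2)(2.273) = +0.083 V.

+0.083 V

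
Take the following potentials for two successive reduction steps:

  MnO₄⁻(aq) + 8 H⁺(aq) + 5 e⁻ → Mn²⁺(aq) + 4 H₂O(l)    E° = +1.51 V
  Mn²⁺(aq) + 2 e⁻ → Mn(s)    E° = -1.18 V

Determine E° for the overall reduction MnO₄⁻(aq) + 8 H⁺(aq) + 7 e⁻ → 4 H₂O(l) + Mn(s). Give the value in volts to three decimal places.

+0.741 V

Standard free energies of sequential steps add: ΔG°₃ = ΔG°₁ + ΔG°₂, so n₃E°₃ = n₁E°₁ + n₂E°₂.
E°₃ = (5×+1.51 + 2×-1.18) / 7 = (+5.190) / 7 = +0.741 V.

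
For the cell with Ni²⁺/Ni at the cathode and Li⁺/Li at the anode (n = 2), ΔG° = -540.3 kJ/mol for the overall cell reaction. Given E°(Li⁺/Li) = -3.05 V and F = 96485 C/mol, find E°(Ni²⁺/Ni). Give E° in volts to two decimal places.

E°cell = −ΔG°/(nF) = −(-540.3×10³)/((2)(96485)) = +2.800 V.
Since Ni²⁺/Ni is the cathode and Li⁺/Li the anode, E°cell = E°(Ni²⁺/Ni) − E°(Li⁺/Li).
So E°(Ni²⁺/Ni) = E°cell + E°(Li⁺/Li) = +2.800 + (-3.05) = -0.25 V.

-0.25 V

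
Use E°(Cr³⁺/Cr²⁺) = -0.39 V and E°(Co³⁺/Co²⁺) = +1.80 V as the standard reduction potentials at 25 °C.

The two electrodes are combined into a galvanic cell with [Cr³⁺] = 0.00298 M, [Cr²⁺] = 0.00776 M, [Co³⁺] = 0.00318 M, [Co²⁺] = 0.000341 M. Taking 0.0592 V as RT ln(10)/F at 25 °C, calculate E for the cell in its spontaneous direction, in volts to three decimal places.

+2.272 V

Co³⁺/Co²⁺ is the cathode (higher E°), Cr³⁺/Cr²⁺ the anode: E°cell = +1.80 − (-0.39) = +2.19 V, n = 1.
Overall: Co³⁺(aq) + Cr²⁺(aq) → Co²⁺(aq) + Cr³⁺(aq)
Q = [Co²⁺]·[Cr³⁺] / ([Co³⁺]·[Cr²⁺]); log Q = -1.385.
E = E° − (0.0592/n) log Q = +2.19 − (0.0592/1)(-1.385) = +2.272 V.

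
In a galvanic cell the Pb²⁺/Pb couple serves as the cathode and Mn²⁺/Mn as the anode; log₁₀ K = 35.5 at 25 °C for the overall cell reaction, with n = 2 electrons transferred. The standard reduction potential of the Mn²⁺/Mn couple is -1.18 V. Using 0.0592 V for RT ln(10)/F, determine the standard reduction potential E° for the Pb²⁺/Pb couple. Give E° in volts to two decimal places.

E°cell = (0.0592/n)·log K = (0.0592/2)(35.5) = +1.051 V.
Since Pb²⁺/Pb is the cathode and Mn²⁺/Mn the anode, E°cell = E°(Pb²⁺/Pb) − E°(Mn²⁺/Mn).
So E°(Pb²⁺/Pb) = E°cell + E°(Mn²⁺/Mn) = +1.051 + (-1.18) = -0.13 V.

-0.13 V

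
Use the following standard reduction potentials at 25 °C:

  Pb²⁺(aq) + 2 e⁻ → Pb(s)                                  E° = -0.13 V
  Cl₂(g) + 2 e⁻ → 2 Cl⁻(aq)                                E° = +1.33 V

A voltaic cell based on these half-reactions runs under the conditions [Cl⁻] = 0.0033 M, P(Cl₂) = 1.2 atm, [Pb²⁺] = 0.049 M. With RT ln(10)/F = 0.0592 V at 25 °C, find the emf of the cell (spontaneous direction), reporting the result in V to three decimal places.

+1.648 V

Cl₂/Cl⁻ is the cathode (higher E°), Pb²⁺/Pb the anode: E°cell = +1.33 − (-0.13) = +1.46 V, n = 2.
Overall: Cl₂(g) + Pb(s) → 2 Cl⁻(aq) + Pb²⁺(aq)
Q = [Cl⁻]^2·[Pb²⁺] / (P(Cl₂)); log Q = -6.352.
E = E° − (0.0592/n) log Q = +1.46 − (0.0592/2)(-6.352) = +1.648 V.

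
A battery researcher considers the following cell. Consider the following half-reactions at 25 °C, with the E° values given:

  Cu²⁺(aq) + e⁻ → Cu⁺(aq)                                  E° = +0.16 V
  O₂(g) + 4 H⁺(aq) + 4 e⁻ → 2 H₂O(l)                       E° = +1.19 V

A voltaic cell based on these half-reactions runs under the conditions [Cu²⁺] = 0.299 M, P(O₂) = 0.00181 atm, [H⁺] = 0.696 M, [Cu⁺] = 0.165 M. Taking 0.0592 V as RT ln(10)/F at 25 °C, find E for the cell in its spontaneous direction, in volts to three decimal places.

O₂/H₂O is the cathode (higher E°), Cu²⁺/Cu⁺ the anode: E°cell = +1.19 − (+0.16) = +1.03 V, n = 4.
Overall: O₂(g) + 4 H⁺(aq) + 4 Cu⁺(aq) → 2 H₂O(l) + 4 Cu²⁺(aq)
Q = [Cu²⁺]^4 / (P(O₂)·[H⁺]^4·[Cu⁺]^4); log Q = 4.405.
E = E° − (0.0592/n) log Q = +1.03 − (0.0592/4)(4.405) = +0.965 V.

+0.965 V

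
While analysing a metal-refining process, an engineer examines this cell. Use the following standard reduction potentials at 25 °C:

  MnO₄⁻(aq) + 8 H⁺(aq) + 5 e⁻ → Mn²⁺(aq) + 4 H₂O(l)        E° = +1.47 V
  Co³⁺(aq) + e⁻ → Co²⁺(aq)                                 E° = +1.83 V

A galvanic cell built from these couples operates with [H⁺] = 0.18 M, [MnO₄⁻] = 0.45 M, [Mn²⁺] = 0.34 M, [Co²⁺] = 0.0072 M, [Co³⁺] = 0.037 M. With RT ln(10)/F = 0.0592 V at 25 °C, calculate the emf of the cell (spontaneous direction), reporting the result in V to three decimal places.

Co³⁺/Co²⁺ is the cathode (higher E°), MnO₄⁻/Mn²⁺ the anode: E°cell = +1.83 − (+1.47) = +0.36 V, n = 5.
Overall: 5 Co³⁺(aq) + Mn²⁺(aq) + 4 H₂O(l) → 5 Co²⁺(aq) + MnO₄⁻(aq) + 8 H⁺(aq)
Q = [Co²⁺]^5·[MnO₄⁻]·[H⁺]^8 / ([Co³⁺]^5·[Mn²⁺]); log Q = -9.390.
E = E° − (0.0592/n) log Q = +0.36 − (0.0592/5)(-9.390) = +0.471 V.

+0.471 V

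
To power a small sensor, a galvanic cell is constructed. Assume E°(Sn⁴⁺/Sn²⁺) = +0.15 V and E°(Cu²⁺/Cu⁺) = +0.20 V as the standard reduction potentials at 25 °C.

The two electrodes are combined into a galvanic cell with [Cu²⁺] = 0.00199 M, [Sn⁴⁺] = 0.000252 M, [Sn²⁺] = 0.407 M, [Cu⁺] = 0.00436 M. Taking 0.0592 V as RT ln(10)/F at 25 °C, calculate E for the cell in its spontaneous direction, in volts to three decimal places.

+0.125 V

Cu²⁺/Cu⁺ is the cathode (higher E°), Sn⁴⁺/Sn²⁺ the anode: E°cell = +0.20 − (+0.15) = +0.05 V, n = 2.
Overall: 2 Cu²⁺(aq) + Sn²⁺(aq) → 2 Cu⁺(aq) + Sn⁴⁺(aq)
Q = [Cu⁺]^2·[Sn⁴⁺] / ([Cu²⁺]^2·[Sn²⁺]); log Q = -2.527.
E = E° − (0.0592/n) log Q = +0.05 − (0.0592/2)(-2.527) = +0.125 V.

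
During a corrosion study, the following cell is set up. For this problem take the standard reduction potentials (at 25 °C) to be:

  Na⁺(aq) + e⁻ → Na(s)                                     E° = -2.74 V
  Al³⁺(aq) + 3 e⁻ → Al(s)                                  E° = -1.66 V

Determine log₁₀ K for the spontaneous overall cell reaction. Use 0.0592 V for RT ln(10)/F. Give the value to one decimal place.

Cathode: Al³⁺/Al; anode: Na⁺/Na. E°cell = +1.08 V, n = 3.
log K = nE°cell / 0.0592 = (3)(+1.08) / 0.0592 = 54.7.

54.7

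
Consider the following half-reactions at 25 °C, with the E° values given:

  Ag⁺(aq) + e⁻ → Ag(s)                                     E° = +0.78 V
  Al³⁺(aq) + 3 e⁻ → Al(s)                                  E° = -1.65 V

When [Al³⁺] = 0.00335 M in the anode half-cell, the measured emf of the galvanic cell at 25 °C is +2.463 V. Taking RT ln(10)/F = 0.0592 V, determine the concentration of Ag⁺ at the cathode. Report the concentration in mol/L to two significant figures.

Ag⁺/Ag is the cathode, Al³⁺/Al the anode: E°cell = +2.43 V, n = 3.
Overall reaction: 3 Ag⁺(aq) + Al(s) → 3 Ag(s) + Al³⁺(aq); Q = [Al³⁺]^1/[Ag⁺]^3.
From E = E° − (0.0592/n) log Q: log Q = (E° − E)·n/0.0592 = (+2.43 − (+2.463))·3/0.0592 = -1.6723.
So 3·log[Ag⁺] = 1·log(0.00335) − log Q = -2.4750 − (-1.6723) = -0.8027; log[Ag⁺] = -0.8027 / 3 = -0.2676; [Ag⁺] = 10^(-0.2676) ≈ 0.54 M.

0.54 M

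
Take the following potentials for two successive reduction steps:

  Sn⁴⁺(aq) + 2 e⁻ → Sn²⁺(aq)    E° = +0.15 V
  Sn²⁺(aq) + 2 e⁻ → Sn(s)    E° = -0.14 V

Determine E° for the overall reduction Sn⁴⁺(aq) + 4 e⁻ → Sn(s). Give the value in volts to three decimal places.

+0.005 V

Since ΔG° = −nFE° is additive over sequential reductions, n₃E°₃ = n₁E°₁ + n₂E°₂.
E°₃ = (2×+0.15 + 2×-0.14) / 4 = (+0.020) / 4 = +0.005 V.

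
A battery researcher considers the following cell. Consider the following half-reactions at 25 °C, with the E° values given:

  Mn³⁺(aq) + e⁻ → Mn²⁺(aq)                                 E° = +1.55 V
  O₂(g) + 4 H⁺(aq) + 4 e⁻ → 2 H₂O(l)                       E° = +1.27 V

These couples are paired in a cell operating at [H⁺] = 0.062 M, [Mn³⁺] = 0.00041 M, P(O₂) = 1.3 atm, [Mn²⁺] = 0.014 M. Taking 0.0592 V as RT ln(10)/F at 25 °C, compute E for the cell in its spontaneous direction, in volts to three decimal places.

Mn³⁺/Mn²⁺ is the cathode (higher E°), O₂/H₂O the anode: E°cell = +1.55 − (+1.27) = +0.28 V, n = 4.
Overall: 4 Mn³⁺(aq) + 2 H₂O(l) → 4 Mn²⁺(aq) + O₂(g) + 4 H⁺(aq)
Q = [Mn²⁺]^4·P(O₂)·[H⁺]^4 / ([Mn³⁺]^4); log Q = 1.417.
E = E° − (0.0592/n) log Q = +0.28 − (0.0592/4)(1.417) = +0.259 V.

+0.259 V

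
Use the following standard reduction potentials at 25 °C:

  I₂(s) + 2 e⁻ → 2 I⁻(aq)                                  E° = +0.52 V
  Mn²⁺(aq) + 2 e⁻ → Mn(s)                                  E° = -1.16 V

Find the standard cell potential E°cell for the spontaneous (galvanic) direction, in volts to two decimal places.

The I₂/I⁻ couple has the higher reduction potential, so it is the cathode; Mn²⁺/Mn is oxidised at the anode.
E°cell = E°(cathode) − E°(anode) = (+0.52) − (-1.16) = +1.68 V.
Since E°cell > 0, the reaction is spontaneous under standard conditions.

+1.68 V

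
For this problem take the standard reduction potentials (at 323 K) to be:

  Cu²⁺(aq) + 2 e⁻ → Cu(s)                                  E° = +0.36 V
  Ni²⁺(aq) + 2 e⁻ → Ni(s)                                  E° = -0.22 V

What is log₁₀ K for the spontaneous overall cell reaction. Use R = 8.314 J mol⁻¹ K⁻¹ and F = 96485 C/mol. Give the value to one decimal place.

18.1

Cathode: Cu²⁺/Cu; anode: Ni²⁺/Ni. E°cell = (+0.36) − (-0.22) = +0.58 V, with n = 2.
ΔG° = −nFE° = −RT ln K, so ln K = nFE°/(RT) = (2)(96485)(+0.58) / ((8.314)(323)) = 41.678.
log₁₀ K = 41.678 / ln 10 = 18.1.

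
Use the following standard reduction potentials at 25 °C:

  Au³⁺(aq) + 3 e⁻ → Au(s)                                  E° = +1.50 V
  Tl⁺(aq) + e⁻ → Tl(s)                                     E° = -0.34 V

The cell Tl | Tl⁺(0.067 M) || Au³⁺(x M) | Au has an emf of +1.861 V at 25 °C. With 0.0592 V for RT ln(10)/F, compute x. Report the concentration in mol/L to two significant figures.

Au³⁺/Au is the cathode, Tl⁺/Tl the anode: E°cell = +1.84 V, n = 3.
Overall reaction: Au³⁺(aq) + 3 Tl(s) → Au(s) + 3 Tl⁺(aq); Q = [Tl⁺]^3/[Au³⁺]^1.
From E = E° − (0.0592/n) log Q: log Q = (E° − E)·n/0.0592 = (+1.84 − (+1.861))·3/0.0592 = -1.0642.
So 1·log[Au³⁺] = 3·log(0.067) − log Q = -3.5218 − (-1.0642) = -2.4576; [Au³⁺] = 10^(-2.4576) ≈ 0.0035 M.

0.0035 M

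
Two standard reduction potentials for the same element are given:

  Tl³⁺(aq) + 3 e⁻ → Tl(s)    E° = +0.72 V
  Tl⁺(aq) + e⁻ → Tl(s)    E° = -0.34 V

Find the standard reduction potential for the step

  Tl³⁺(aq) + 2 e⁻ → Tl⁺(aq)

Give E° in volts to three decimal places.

+1.250 V

Sequential free energies add, so n₃E°₃ = n₁E°₁ + n₂E°₂.
With n₃ = 3, and the known step contributing 1×(-0.34) V, the unknown satisfies 2·E° = 3×(+0.72) − 1×(-0.34) = +2.500.
E° = +2.500 / 2 = +1.250 V.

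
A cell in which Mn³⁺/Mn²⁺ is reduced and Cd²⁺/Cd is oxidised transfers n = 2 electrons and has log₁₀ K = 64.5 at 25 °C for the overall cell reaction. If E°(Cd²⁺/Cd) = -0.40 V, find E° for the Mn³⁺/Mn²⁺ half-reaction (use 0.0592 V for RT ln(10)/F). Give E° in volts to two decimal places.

E°cell = (0.0592/n)·log K = (0.0592/2)(64.5) = +1.909 V.
Since Mn³⁺/Mn²⁺ is the cathode and Cd²⁺/Cd the anode, E°cell = E°(Mn³⁺/Mn²⁺) − E°(Cd²⁺/Cd).
So E°(Mn³⁺/Mn²⁺) = E°cell + E°(Cd²⁺/Cd) = +1.909 + (-0.40) = +1.51 V.

+1.51 V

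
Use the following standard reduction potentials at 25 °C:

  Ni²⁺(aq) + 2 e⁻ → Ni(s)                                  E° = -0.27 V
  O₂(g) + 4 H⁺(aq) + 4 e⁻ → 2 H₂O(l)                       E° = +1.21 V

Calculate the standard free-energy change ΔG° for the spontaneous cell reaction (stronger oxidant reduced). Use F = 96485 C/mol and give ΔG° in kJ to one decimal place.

-571.2 kJ

O₂/H₂O (E° = +1.21 V) is the cathode; Ni²⁺/Ni (E° = -0.27 V) is the anode, so E°cell = +1.48 V.
Balancing electrons gives n = 4 (lcm of 4 and 2).
ΔG° = −nFE° = −(4)(96485)(+1.48) = -571,191 J = -571.2 kJ.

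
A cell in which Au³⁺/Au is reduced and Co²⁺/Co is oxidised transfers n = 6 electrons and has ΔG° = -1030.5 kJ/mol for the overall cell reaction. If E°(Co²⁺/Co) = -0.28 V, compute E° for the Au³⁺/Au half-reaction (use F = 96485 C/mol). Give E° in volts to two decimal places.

+1.50 V

E°cell = −ΔG°/(nF) = −(-1030.5×10³)/((6)(96485)) = +1.780 V.
Since Au³⁺/Au is the cathode and Co²⁺/Co the anode, E°cell = E°(Au³⁺/Au) − E°(Co²⁺/Co).
So E°(Au³⁺/Au) = E°cell + E°(Co²⁺/Co) = +1.780 + (-0.28) = +1.50 V.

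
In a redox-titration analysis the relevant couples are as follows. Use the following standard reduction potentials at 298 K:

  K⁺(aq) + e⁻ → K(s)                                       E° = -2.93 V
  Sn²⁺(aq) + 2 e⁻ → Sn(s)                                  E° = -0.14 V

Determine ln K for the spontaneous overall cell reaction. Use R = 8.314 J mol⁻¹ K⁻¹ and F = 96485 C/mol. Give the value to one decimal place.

217.3

Cathode: Sn²⁺/Sn; anode: K⁺/K. E°cell = (-0.14) − (-2.93) = +2.79 V, with n = 2.
ΔG° = −nFE° = −RT ln K, so ln K = nFE°/(RT) = (2)(96485)(+2.79) / ((8.314)(298)) = 217.304.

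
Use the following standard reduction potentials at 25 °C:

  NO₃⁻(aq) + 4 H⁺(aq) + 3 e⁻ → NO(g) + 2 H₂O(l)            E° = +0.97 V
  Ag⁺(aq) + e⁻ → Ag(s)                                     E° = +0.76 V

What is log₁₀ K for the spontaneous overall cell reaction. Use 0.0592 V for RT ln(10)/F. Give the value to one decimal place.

Cathode: NO₃⁻/NO; anode: Ag⁺/Ag. E°cell = +0.21 V, n = 3.
log K = nE°cell / 0.0592 = (3)(+0.21) / 0.0592 = 10.6.

10.6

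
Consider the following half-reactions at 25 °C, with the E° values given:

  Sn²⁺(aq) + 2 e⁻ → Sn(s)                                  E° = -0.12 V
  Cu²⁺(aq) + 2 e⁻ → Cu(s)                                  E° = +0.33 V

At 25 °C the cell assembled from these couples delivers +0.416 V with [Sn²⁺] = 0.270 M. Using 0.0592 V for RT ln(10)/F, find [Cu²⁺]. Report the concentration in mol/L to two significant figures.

Cu²⁺/Cu is the cathode, Sn²⁺/Sn the anode: E°cell = +0.45 V, n = 2.
Overall reaction: Cu²⁺(aq) + Sn(s) → Cu(s) + Sn²⁺(aq); Q = [Sn²⁺]^1/[Cu²⁺]^1.
From E = E° − (0.0592/n) log Q: log Q = (E° − E)·n/0.0592 = (+0.45 − (+0.416))·2/0.0592 = 1.1486.
So 1·log[Cu²⁺] = 1·log(0.27) − log Q = -0.5686 − (1.1486) = -1.7172; [Cu²⁺] = 10^(-1.7172) ≈ 0.019 M.

0.019 M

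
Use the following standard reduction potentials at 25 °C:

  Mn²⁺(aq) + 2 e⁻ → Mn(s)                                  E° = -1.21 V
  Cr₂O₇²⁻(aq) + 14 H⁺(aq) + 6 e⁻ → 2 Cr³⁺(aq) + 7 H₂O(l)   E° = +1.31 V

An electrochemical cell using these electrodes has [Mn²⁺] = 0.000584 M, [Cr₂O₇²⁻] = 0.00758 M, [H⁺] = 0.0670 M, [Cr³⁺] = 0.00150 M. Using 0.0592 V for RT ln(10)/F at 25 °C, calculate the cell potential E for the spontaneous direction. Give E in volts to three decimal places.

Cr₂O₇²⁻/Cr³⁺ is the cathode (higher E°), Mn²⁺/Mn the anode: E°cell = +1.31 − (-1.21) = +2.52 V, n = 6.
Overall: Cr₂O₇²⁻(aq) + 14 H⁺(aq) + 3 Mn(s) → 2 Cr³⁺(aq) + 7 H₂O(l) + 3 Mn²⁺(aq)
Q = [Cr³⁺]^2·[Mn²⁺]^3 / ([Cr₂O₇²⁻]·[H⁺]^14); log Q = 3.207.
E = E° − (0.0592/n) log Q = +2.52 − (0.0592/6)(3.207) = +2.488 V.

+2.488 V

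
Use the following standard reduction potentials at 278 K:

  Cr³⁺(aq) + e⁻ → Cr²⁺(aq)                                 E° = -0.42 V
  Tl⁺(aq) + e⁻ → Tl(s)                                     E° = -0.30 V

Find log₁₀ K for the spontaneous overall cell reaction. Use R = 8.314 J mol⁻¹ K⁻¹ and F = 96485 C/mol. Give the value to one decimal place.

2.2

Cathode: Tl⁺/Tl; anode: Cr³⁺/Cr²⁺. E°cell = (-0.30) − (-0.42) = +0.12 V, with n = 1.
ΔG° = −nFE° = −RT ln K, so ln K = nFE°/(RT) = (1)(96485)(+0.12) / ((8.314)(278)) = 5.009.
log₁₀ K = 5.009 / ln 10 = 2.2.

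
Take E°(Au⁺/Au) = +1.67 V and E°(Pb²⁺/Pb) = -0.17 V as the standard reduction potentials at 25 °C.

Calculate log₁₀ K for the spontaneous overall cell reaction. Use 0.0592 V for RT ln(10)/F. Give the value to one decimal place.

62.2

Cathode: Au⁺/Au; anode: Pb²⁺/Pb. E°cell = +1.84 V, n = 2.
log K = nE°cell / 0.0592 = (2)(+1.84) / 0.0592 = 62.2.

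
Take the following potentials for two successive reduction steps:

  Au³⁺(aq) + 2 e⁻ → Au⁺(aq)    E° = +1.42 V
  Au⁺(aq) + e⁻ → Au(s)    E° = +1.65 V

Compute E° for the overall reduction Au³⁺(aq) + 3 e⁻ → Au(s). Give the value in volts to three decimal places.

+1.497 V

Since ΔG° = −nFE° is additive over sequential reductions, n₃E°₃ = n₁E°₁ + n₂E°₂.
E°₃ = (2×+1.42 + 1×+1.65) / 3 = (+4.490) / 3 = +1.497 V.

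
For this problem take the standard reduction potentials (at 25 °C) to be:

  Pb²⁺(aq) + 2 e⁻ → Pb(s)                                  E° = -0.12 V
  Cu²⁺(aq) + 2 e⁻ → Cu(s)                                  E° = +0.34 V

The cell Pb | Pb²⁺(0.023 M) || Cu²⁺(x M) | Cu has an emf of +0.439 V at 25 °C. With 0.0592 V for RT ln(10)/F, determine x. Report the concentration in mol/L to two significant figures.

0.0045 M

Cu²⁺/Cu is the cathode, Pb²⁺/Pb the anode: E°cell = +0.46 V, n = 2.
Overall reaction: Cu²⁺(aq) + Pb(s) → Cu(s) + Pb²⁺(aq); Q = [Pb²⁺]^1/[Cu²⁺]^1.
From E = E° − (0.0592/n) log Q: log Q = (E° − E)·n/0.0592 = (+0.46 − (+0.439))·2/0.0592 = 0.7095.
So 1·log[Cu²⁺] = 1·log(0.023) − log Q = -1.6383 − (0.7095) = -2.3478; [Cu²⁺] = 10^(-2.3478) ≈ 0.0045 M.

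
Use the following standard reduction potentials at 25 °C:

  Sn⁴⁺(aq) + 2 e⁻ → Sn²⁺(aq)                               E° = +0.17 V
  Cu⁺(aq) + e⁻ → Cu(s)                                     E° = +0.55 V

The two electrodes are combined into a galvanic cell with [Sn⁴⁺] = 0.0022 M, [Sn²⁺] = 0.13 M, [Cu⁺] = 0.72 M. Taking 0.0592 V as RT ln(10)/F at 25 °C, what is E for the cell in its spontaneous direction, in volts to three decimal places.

Cu⁺/Cu is the cathode (higher E°), Sn⁴⁺/Sn²⁺ the anode: E°cell = +0.55 − (+0.17) = +0.38 V, n = 2.
Overall: 2 Cu⁺(aq) + Sn²⁺(aq) → 2 Cu(s) + Sn⁴⁺(aq)
Q = [Sn⁴⁺] / ([Cu⁺]^2·[Sn²⁺]); log Q = -1.486.
E = E° − (0.0592/n) log Q = +0.38 − (0.0592/2)(-1.486) = +0.424 V.

+0.424 V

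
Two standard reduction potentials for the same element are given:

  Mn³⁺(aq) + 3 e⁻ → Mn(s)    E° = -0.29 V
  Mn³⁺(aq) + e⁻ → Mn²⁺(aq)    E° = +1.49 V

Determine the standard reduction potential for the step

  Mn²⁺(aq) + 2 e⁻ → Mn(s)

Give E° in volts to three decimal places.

Sequential free energies add, so n₃E°₃ = n₁E°₁ + n₂E°₂.
With n₃ = 3, and the known step contributing 1×(+1.49) V, the unknown satisfies 2·E° = 3×(-0.29) − 1×(+1.49) = -2.360.
E° = -2.360 / 2 = -1.180 V.

-1.180 V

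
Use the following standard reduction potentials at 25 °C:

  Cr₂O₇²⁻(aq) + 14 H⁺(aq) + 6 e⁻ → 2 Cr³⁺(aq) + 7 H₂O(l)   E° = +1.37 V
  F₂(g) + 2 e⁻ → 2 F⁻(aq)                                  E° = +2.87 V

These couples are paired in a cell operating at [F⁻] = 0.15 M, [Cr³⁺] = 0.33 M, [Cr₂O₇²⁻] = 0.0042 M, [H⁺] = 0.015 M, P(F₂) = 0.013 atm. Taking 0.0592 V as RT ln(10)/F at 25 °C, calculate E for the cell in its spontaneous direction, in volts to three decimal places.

+1.759 V

F₂/F⁻ is the cathode (higher E°), Cr₂O₇²⁻/Cr³⁺ the anode: E°cell = +2.87 − (+1.37) = +1.50 V, n = 6.
Overall: 3 F₂(g) + 2 Cr³⁺(aq) + 7 H₂O(l) → 6 F⁻(aq) + Cr₂O₇²⁻(aq) + 14 H⁺(aq)
Q = [F⁻]^6·[Cr₂O₇²⁻]·[H⁺]^14 / (P(F₂)^3·[Cr³⁺]^2); log Q = -26.234.
E = E° − (0.0592/n) log Q = +1.50 − (0.0592/6)(-26.234) = +1.759 V.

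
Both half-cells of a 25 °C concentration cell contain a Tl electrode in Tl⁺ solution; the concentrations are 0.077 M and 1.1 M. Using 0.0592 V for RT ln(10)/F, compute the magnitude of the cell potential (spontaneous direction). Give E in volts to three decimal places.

+0.068 V

For a concentration cell E°cell = 0. The 1.1 M side is the cathode (reduction is favoured where [Tl⁺] is higher).
With n = 1, E = −(0.0592/1) log([Tl⁺]ₐₙ/[Tl⁺]꜀ₐₜ) = −(0.0592/1) log(0.077/1.1) = −(0.0592/1)(-1.155) = +0.068 V.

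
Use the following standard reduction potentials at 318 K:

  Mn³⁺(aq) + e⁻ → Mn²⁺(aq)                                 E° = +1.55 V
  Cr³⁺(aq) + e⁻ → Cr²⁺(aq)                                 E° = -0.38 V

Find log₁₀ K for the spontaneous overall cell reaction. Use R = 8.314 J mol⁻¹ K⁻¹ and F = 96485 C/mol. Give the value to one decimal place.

30.6

Cathode: Mn³⁺/Mn²⁺; anode: Cr³⁺/Cr²⁺. E°cell = (+1.55) − (-0.38) = +1.93 V, with n = 1.
ΔG° = −nFE° = −RT ln K, so ln K = nFE°/(RT) = (1)(96485)(+1.93) / ((8.314)(318)) = 70.434.
log₁₀ K = 70.434 / ln 10 = 30.6.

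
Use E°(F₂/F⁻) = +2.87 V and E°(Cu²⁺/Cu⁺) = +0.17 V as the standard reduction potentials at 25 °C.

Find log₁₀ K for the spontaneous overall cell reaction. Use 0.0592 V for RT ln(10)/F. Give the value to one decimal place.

Cathode: F₂/F⁻; anode: Cu²⁺/Cu⁺. E°cell = +2.70 V, n = 2.
log K = nE°cell / 0.0592 = (2)(+2.70) / 0.0592 = 91.2.

91.2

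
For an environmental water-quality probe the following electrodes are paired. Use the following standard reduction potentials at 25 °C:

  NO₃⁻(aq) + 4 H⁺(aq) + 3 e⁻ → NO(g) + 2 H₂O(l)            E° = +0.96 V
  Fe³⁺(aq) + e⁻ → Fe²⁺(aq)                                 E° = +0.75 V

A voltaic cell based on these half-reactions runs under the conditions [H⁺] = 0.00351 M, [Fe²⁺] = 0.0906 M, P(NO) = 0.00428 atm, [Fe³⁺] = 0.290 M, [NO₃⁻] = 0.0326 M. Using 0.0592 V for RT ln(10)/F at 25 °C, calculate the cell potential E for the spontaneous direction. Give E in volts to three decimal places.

+0.004 V

NO₃⁻/NO is the cathode (higher E°), Fe³⁺/Fe²⁺ the anode: E°cell = +0.96 − (+0.75) = +0.21 V, n = 3.
Overall: NO₃⁻(aq) + 4 H⁺(aq) + 3 Fe²⁺(aq) → NO(g) + 2 H₂O(l) + 3 Fe³⁺(aq)
Q = P(NO)·[Fe³⁺]^3 / ([NO₃⁻]·[H⁺]^4·[Fe²⁺]^3); log Q = 10.453.
E = E° − (0.0592/n) log Q = +0.21 − (0.0592/3)(10.453) = +0.004 V.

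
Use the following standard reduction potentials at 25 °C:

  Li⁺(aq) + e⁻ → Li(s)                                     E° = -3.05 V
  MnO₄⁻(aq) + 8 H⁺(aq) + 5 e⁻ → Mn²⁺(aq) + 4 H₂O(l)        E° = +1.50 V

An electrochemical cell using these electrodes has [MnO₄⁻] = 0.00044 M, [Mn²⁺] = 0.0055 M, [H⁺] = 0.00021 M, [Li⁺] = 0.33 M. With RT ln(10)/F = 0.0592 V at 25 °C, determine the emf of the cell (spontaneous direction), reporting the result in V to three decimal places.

MnO₄⁻/Mn²⁺ is the cathode (higher E°), Li⁺/Li the anode: E°cell = +1.50 − (-3.05) = +4.55 V, n = 5.
Overall: MnO₄⁻(aq) + 8 H⁺(aq) + 5 Li(s) → Mn²⁺(aq) + 4 H₂O(l) + 5 Li⁺(aq)
Q = [Mn²⁺]·[Li⁺]^5 / ([MnO₄⁻]·[H⁺]^8); log Q = 28.112.
E = E° − (0.0592/n) log Q = +4.55 − (0.0592/5)(28.112) = +4.217 V.

+4.217 V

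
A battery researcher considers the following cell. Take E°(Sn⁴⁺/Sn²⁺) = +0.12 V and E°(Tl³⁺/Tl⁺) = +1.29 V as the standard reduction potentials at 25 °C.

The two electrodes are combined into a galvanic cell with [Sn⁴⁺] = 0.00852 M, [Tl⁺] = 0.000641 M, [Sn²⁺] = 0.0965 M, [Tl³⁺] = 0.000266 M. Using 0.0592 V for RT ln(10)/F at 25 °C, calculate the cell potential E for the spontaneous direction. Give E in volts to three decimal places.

Tl³⁺/Tl⁺ is the cathode (higher E°), Sn⁴⁺/Sn²⁺ the anode: E°cell = +1.29 − (+0.12) = +1.17 V, n = 2.
Overall: Tl³⁺(aq) + Sn²⁺(aq) → Tl⁺(aq) + Sn⁴⁺(aq)
Q = [Tl⁺]·[Sn⁴⁺] / ([Tl³⁺]·[Sn²⁺]); log Q = -0.672.
E = E° − (0.0592/n) log Q = +1.17 − (0.0592/2)(-0.672) = +1.190 V.

+1.190 V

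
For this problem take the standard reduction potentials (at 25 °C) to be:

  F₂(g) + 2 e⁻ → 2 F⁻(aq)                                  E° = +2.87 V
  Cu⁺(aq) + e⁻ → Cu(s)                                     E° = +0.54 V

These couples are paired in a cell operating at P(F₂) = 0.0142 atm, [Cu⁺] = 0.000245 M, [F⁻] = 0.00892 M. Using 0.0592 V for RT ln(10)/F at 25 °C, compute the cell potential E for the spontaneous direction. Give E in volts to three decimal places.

+2.610 V

F₂/F⁻ is the cathode (higher E°), Cu⁺/Cu the anode: E°cell = +2.87 − (+0.54) = +2.33 V, n = 2.
Overall: F₂(g) + 2 Cu(s) → 2 F⁻(aq) + 2 Cu⁺(aq)
Q = [F⁻]^2·[Cu⁺]^2 / (P(F₂)); log Q = -9.473.
E = E° − (0.0592/n) log Q = +2.33 − (0.0592/2)(-9.473) = +2.610 V.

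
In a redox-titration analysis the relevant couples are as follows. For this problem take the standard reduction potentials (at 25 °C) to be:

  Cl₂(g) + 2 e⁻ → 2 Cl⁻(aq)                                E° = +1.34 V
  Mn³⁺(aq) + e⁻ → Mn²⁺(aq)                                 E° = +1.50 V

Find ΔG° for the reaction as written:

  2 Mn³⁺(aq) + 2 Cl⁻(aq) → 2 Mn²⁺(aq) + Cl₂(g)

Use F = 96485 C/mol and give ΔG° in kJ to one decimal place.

As written, Mn³⁺/Mn²⁺ is reduced (cathode) and Cl₂/Cl⁻ is oxidised (anode), so E°cell = (+1.50) − (+1.34) = +0.16 V.
Balancing electrons gives n = 2.
ΔG° = −nFE° = −(2)(96485)(+0.16) = -30,875 J = -30.9 kJ.

-30.9 kJ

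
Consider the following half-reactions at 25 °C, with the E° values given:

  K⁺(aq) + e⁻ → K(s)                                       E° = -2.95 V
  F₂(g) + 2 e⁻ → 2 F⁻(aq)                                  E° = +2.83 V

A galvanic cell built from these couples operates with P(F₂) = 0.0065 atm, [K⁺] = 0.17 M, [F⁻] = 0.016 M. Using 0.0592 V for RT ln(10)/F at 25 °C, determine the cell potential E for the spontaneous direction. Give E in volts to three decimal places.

F₂/F⁻ is the cathode (higher E°), K⁺/K the anode: E°cell = +2.83 − (-2.95) = +5.78 V, n = 2.
Overall: F₂(g) + 2 K(s) → 2 F⁻(aq) + 2 K⁺(aq)
Q = [F⁻]^2·[K⁺]^2 / (P(F₂)); log Q = -2.944.
E = E° − (0.0592/n) log Q = +5.78 − (0.0592/2)(-2.944) = +5.867 V.

+5.867 V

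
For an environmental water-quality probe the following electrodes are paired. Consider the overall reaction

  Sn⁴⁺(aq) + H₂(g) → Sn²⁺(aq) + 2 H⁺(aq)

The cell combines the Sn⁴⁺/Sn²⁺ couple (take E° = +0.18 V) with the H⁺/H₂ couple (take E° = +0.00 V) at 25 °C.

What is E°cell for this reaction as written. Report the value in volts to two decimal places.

+0.18 V

The Sn⁴⁺/Sn²⁺ couple has the higher reduction potential, so it is the cathode; H⁺/H₂ is oxidised at the anode.
E°cell = E°(cathode) − E°(anode) = (+0.18) − (+0.00) = +0.18 V.
Since E°cell > 0, the reaction is spontaneous under standard conditions.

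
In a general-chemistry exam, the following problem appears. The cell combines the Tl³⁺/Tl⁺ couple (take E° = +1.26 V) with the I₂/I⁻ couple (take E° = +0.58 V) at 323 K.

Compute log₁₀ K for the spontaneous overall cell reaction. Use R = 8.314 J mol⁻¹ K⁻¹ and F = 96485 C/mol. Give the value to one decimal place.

Cathode: Tl³⁺/Tl⁺; anode: I₂/I⁻. E°cell = (+1.26) − (+0.58) = +0.68 V, with n = 2.
ΔG° = −nFE° = −RT ln K, so ln K = nFE°/(RT) = (2)(96485)(+0.68) / ((8.314)(323)) = 48.864.
log₁₀ K = 48.864 / ln 10 = 21.2.

21.2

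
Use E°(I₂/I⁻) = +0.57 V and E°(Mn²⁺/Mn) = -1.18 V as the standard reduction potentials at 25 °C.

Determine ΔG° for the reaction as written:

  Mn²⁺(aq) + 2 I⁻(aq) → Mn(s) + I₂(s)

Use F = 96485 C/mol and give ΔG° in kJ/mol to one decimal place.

+337.7 kJ/mol

As written, Mn²⁺/Mn is reduced (cathode) and I₂/I⁻ is oxidised (anode), so E°cell = (-1.18) − (+0.57) = -1.75 V.
Balancing electrons gives n = 2.
ΔG° = −nFE° = −(2)(96485)(-1.75) = 337,698 J = +337.7 kJ/mol.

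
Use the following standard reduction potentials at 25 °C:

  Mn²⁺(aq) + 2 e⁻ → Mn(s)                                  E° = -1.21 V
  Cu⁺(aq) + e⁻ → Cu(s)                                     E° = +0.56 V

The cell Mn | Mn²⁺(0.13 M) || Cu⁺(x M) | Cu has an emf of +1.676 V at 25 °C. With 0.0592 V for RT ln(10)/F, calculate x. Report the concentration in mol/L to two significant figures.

Cu⁺/Cu is the cathode, Mn²⁺/Mn the anode: E°cell = +1.77 V, n = 2.
Overall reaction: 2 Cu⁺(aq) + Mn(s) → 2 Cu(s) + Mn²⁺(aq); Q = [Mn²⁺]^1/[Cu⁺]^2.
From E = E° − (0.0592/n) log Q: log Q = (E° − E)·n/0.0592 = (+1.77 − (+1.676))·2/0.0592 = 3.1757.
So 2·log[Cu⁺] = 1·log(0.13) − log Q = -0.8861 − (3.1757) = -4.0618; log[Cu⁺] = -4.0618 / 2 = -2.0309; [Cu⁺] = 10^(-2.0309) ≈ 0.0093 M.

0.0093 M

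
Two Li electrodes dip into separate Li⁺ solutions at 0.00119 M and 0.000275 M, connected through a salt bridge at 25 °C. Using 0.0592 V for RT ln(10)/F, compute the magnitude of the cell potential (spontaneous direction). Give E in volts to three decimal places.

For a concentration cell E°cell = 0. The 0.00119 M side is the cathode (reduction is favoured where [Li⁺] is higher).
With n = 1, E = −(0.0592/1) log([Li⁺]ₐₙ/[Li⁺]꜀ₐₜ) = −(0.0592/1) log(0.000275/0.00119) = −(0.0592/1)(-0.636) = +0.038 V.

+0.038 V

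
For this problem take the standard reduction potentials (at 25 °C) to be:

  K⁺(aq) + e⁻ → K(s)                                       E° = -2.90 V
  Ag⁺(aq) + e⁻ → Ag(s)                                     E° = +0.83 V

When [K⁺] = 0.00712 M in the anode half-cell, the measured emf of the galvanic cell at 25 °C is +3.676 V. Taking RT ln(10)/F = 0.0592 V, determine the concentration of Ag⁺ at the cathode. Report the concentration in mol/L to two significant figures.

0.00087 M

Ag⁺/Ag is the cathode, K⁺/K the anode: E°cell = +3.73 V, n = 1.
Overall reaction: Ag⁺(aq) + K(s) → Ag(s) + K⁺(aq); Q = [K⁺]^1/[Ag⁺]^1.
From E = E° − (0.0592/n) log Q: log Q = (E° − E)·n/0.0592 = (+3.73 − (+3.676))·1/0.0592 = 0.9122.
So 1·log[Ag⁺] = 1·log(0.00712) − log Q = -2.1475 − (0.9122) = -3.0597; [Ag⁺] = 10^(-3.0597) ≈ 0.00087 M.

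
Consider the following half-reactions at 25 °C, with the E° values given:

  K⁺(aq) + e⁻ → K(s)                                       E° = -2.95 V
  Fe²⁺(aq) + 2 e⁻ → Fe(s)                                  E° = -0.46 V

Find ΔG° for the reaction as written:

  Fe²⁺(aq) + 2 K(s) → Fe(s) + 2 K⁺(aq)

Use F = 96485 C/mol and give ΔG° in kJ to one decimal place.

-480.5 kJ

As written, Fe²⁺/Fe is reduced (cathode) and K⁺/K is oxidised (anode), so E°cell = (-0.46) − (-2.95) = +2.49 V.
Balancing electrons gives n = 2.
ΔG° = −nFE° = −(2)(96485)(+2.49) = -480,495 J = -480.5 kJ.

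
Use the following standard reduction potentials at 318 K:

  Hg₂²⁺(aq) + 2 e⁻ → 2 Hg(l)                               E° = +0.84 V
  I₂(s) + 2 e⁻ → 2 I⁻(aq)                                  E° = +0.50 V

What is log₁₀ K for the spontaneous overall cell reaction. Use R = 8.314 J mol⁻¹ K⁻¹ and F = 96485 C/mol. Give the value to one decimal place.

Cathode: Hg₂²⁺/Hg; anode: I₂/I⁻. E°cell = (+0.84) − (+0.50) = +0.34 V, with n = 2.
ΔG° = −nFE° = −RT ln K, so ln K = nFE°/(RT) = (2)(96485)(+0.34) / ((8.314)(318)) = 24.816.
log₁₀ K = 24.816 / ln 10 = 10.8.

10.8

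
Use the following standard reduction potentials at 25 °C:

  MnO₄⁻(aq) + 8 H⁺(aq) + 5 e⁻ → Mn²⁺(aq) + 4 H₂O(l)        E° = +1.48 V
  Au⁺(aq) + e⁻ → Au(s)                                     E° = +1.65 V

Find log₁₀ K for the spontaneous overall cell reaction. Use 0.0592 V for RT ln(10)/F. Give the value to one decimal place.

14.4

Cathode: Au⁺/Au; anode: MnO₄⁻/Mn²⁺. E°cell = +0.17 V, n = 5.
log K = nE°cell / 0.0592 = (5)(+0.17) / 0.0592 = 14.4.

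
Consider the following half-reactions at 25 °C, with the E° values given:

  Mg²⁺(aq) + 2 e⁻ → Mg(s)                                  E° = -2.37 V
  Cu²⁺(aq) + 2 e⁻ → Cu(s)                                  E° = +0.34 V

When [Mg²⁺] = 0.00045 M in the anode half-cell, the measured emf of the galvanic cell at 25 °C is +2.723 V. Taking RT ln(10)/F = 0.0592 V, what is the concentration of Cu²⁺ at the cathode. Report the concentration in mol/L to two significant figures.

0.0012 M

Cu²⁺/Cu is the cathode, Mg²⁺/Mg the anode: E°cell = +2.71 V, n = 2.
Overall reaction: Cu²⁺(aq) + Mg(s) → Cu(s) + Mg²⁺(aq); Q = [Mg²⁺]^1/[Cu²⁺]^1.
From E = E° − (0.0592/n) log Q: log Q = (E° − E)·n/0.0592 = (+2.71 − (+2.723))·2/0.0592 = -0.4392.
So 1·log[Cu²⁺] = 1·log(0.00045) − log Q = -3.3468 − (-0.4392) = -2.9076; [Cu²⁺] = 10^(-2.9076) ≈ 0.0012 M.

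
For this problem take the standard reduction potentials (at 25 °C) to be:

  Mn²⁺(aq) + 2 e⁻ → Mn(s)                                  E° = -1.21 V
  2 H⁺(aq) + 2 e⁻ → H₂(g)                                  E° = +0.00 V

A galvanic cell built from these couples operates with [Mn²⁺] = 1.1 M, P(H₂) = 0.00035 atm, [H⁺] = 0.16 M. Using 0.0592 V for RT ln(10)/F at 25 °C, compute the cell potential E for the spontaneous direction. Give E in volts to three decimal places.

+1.264 V

H⁺/H₂ is the cathode (higher E°), Mn²⁺/Mn the anode: E°cell = +0.00 − (-1.21) = +1.21 V, n = 2.
Overall: 2 H⁺(aq) + Mn(s) → H₂(g) + Mn²⁺(aq)
Q = P(H₂)·[Mn²⁺] / ([H⁺]^2); log Q = -1.823.
E = E° − (0.0592/n) log Q = +1.21 − (0.0592/2)(-1.823) = +1.264 V.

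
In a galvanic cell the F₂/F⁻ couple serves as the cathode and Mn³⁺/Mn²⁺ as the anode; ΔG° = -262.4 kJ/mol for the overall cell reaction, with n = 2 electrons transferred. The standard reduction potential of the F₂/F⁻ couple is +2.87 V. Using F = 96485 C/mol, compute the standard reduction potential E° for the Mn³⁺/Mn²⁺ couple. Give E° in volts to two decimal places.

E°cell = −ΔG°/(nF) = −(-262.4×10³)/((2)(96485)) = +1.360 V.
Since F₂/F⁻ is the cathode and Mn³⁺/Mn²⁺ the anode, E°cell = E°(F₂/F⁻) − E°(Mn³⁺/Mn²⁺).
So E°(Mn³⁺/Mn²⁺) = E°(F₂/F⁻) − E°cell = (+2.87) − (+1.360) = +1.51 V.

+1.51 V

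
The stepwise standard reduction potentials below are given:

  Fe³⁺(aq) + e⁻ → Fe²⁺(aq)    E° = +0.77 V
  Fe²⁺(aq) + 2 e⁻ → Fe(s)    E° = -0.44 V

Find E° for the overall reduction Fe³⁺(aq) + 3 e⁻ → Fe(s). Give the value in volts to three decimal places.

-0.037 V

Standard free energies of sequential steps add: ΔG°₃ = ΔG°₁ + ΔG°₂, so n₃E°₃ = n₁E°₁ + n₂E°₂.
E°₃ = (1×+0.77 + 2×-0.44) / 3 = (-0.110) / 3 = -0.037 V.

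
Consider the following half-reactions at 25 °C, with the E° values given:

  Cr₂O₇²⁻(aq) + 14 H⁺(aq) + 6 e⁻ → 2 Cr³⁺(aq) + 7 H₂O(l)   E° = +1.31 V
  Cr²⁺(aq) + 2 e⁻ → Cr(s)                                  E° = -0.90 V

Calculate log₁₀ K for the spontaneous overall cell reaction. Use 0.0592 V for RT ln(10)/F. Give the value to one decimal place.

224.0

Cathode: Cr₂O₇²⁻/Cr³⁺; anode: Cr²⁺/Cr. E°cell = +2.21 V, n = 6.
log K = nE°cell / 0.0592 = (6)(+2.21) / 0.0592 = 224.0.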